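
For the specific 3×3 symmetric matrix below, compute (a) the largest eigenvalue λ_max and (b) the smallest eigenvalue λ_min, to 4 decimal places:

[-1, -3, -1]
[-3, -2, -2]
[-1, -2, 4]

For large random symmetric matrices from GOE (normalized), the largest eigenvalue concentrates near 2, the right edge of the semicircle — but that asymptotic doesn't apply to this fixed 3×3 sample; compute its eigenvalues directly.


Since M is real symmetric, all three eigenvalues are real; they are the roots of det(λI − M) = λ³ − (tr M) λ² + s λ − det M, where s is the sum of the principal 2×2 minors.
tr M = -1 + (-2) + 4 = 1.
s = ((-1)·(-2) − (-3)²) + ((-1)·4 − (-1)²) + ((-2)·4 − (-2)²) = -7 + (-5) + (-12) = -24.
det M (expand along row 1) = (-1)·(-12) − (-3)·(-14) + (-1)·4 = -34.
Characteristic polynomial: λ³ − λ² − 24λ + 34 = 0.
Substitute λ = y + (tr M)/3 = y + 0.333333 to remove the quadratic term: y³ + p·y + q = 0 with p = s − (tr M)²/3 = -24.333333 and q = −2(tr M)³/27 + (tr M)·s/3 − det M = 25.925926.
Three real roots ⇒ use the trigonometric (Viète) form: r = 2√(−p/3) = 5.696002, φ = arccos(3q/(p·r)) = arccos(-0.561156) = 2.166578 rad.
y_k = r·cos(φ/3 − 2πk/3) for k = 0, 1, 2 gives y = 4.274041, 1.123771, -5.397812.
λ_k = y_k + 0.333333 gives λ = 4.6074, 1.4571, -5.0645 (check: the sum is 1.0000 = tr M).

Hence λ_max = 4.6074 and λ_min = -5.0645.


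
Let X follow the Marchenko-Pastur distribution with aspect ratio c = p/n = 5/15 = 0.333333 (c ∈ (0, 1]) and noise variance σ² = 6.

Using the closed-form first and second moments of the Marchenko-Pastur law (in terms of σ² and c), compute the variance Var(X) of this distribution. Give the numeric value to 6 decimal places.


Recall the MP moments m_1 = E[X] = σ² and m_2 = E[X²] = σ⁴ (1 + c).
m_1 = E[X] = σ² = 6, so m_1² = 36.
m_2 = E[X²] = σ⁴ (1 + c) = 36 · (1 + 0.333333) = 36 · 1.333333 = 48.000000.
(Note m_2 − m_1² simplifies to c · σ⁴ = 0.333333 · 36.)

Var(X) = m_2 − m_1² = 48.000000 − 36 = 12.000000.


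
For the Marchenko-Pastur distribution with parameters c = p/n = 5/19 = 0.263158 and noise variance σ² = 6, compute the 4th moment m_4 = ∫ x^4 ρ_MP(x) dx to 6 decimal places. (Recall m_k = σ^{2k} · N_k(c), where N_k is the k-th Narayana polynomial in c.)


E[X⁴] = σ⁸ (1 + 6c + 6c² + c³) (fourth MP moment). With σ² = 6 (so σ⁸ = 1296) and c = 5/19 = 0.263158: E[X⁴] = 1296 · (1 + 6·0.263158 + 6·(0.263158)² + (0.263158)³) = 1296 · 3.012684.

So E[X^4] = 3904.438548.


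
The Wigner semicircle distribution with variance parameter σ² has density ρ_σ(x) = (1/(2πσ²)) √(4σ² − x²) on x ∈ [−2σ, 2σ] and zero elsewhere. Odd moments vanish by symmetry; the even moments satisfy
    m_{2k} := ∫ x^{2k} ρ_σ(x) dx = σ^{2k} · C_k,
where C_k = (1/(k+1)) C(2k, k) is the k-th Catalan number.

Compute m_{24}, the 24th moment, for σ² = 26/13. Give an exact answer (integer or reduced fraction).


By the scaled semicircle moment identity, m_{2k} = σ^{2k} · C_k with k = 12.
C_12 = (1/(k+1)) · C(2k, k) = (1/13) · C(24, 12) = (1/13) · 2704156 = 208012.
σ^{2k} = (σ²)^k = (26/13)^12 = 4096.

Therefore m_{24} = σ^{24} · C_12 = 4096 · 208012 = 852017152.


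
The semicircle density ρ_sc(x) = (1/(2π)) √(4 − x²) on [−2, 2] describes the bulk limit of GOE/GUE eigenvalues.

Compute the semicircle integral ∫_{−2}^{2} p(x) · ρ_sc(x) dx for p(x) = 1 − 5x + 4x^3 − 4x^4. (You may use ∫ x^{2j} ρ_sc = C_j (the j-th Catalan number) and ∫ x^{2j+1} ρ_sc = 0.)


Write p(x) = Σ a_i x^i, split into monomials and integrate each against ρ_sc separately.
Using ∫ x^{2j} ρ_sc = C_j = (1/(j+1)) C(2j, j) (Catalan numbers) and ∫ x^{2j+1} ρ_sc = 0 (odd monomials vanish by symmetry):
  i = 0 (even): a_0 · C_{0} = 1 · 1 = 1
  i = 1 (odd): ∫ x^1 ρ_sc = 0 (vanishes)
  i = 3 (odd): ∫ x^3 ρ_sc = 0 (vanishes)
  i = 4 (even): a_4 · C_{2} = -4 · 2 = -8

Summing the contributions: ∫_{−2}^{2} p(x) ρ_sc(x) dx = 1 + (-8) = -7.


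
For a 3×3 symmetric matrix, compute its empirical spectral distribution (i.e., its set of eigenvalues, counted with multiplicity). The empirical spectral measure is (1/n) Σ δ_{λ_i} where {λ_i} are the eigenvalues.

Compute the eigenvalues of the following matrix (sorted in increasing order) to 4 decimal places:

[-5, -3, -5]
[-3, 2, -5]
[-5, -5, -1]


Since M is real symmetric, all three eigenvalues are real; they are the roots of det(λI − M) = λ³ − (tr M) λ² + s λ − det M, where s is the sum of the principal 2×2 minors.
tr M = -5 + 2 + (-1) = -4.
s = ((-5)·2 − (-3)²) + ((-5)·(-1) − (-5)²) + (2·(-1) − (-5)²) = -19 + (-20) + (-27) = -66.
det M (expand along row 1) = (-5)·(-27) − (-3)·(-22) + (-5)·25 = -56.
Characteristic polynomial: λ³ + 4λ² − 66λ + 56 = 0.
Substitute λ = y + (tr M)/3 = y − 1.333333 to remove the quadratic term: y³ + p·y + q = 0 with p = s − (tr M)²/3 = -71.333333 and q = −2(tr M)³/27 + (tr M)·s/3 − det M = 148.740741.
Three real roots ⇒ use the trigonometric (Viète) form: r = 2√(−p/3) = 9.752493, φ = arccos(3q/(p·r)) = arccos(-0.641421) = 2.267145 rad.
y_k = r·cos(φ/3 − 2πk/3) for k = 0, 1, 2 gives y = 7.097682, 2.243440, -9.341122.
λ_k = y_k − 1.333333 gives λ = 5.7643, 0.9101, -10.6745 (check: the sum is -4.0000 = tr M).

Eigenvalues sorted in increasing order: [-10.6745, 0.9101, 5.7643].


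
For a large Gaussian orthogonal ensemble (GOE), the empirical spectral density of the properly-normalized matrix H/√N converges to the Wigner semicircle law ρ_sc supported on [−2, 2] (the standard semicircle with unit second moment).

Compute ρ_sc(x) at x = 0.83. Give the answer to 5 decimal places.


ρ_sc(x) = (1/(2π)) √(4 − x²). With x = 0.83:
  4 − x² = 4 − (0.83)² = 4 − 0.688900 = 3.311100.
  √(4 − x²) = 1.819643.
  1/(2π) = 0.159155.
  ρ_sc(0.83) = 0.159155 · 1.819643 = 0.289605.

Rounded to 5 decimal places: ρ_sc(0.83) ≈ 0.28961.


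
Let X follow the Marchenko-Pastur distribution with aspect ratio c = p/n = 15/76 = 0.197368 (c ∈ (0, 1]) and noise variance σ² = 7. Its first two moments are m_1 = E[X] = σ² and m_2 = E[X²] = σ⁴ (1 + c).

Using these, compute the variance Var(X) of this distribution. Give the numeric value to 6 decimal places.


m_1 = E[X] = σ² = 7, so m_1² = 49.
m_2 = E[X²] = σ⁴ (1 + c) = 49 · (1 + 0.197368) = 49 · 1.197368 = 58.671053.
(Note m_2 − m_1² simplifies to c · σ⁴ = 0.197368 · 49.)

Var(X) = m_2 − m_1² = 58.671053 − 49 = 9.671053.


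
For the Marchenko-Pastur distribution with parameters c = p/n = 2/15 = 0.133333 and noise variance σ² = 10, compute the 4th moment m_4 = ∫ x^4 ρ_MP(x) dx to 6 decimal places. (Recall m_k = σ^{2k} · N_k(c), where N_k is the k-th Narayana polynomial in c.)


E[X⁴] = σ⁸ (1 + 6c + 6c² + c³) (fourth MP moment). With σ² = 10 (so σ⁸ = 10000) and c = 2/15 = 0.133333: E[X⁴] = 10000 · (1 + 6·0.133333 + 6·(0.133333)² + (0.133333)³) = 10000 · 1.909037.

So E[X^4] = 19090.370370.


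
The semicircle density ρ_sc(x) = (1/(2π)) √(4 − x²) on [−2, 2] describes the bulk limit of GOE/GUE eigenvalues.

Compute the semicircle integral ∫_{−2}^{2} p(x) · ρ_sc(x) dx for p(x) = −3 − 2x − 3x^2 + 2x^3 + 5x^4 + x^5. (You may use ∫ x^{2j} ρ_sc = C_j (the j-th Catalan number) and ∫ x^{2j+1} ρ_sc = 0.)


Write p(x) = Σ a_i x^i, split into monomials and integrate each against ρ_sc separately.
Using ∫ x^{2j} ρ_sc = C_j = (1/(j+1)) C(2j, j) (Catalan numbers) and ∫ x^{2j+1} ρ_sc = 0 (odd monomials vanish by symmetry):
  i = 0 (even): a_0 · C_{0} = -3 · 1 = -3
  i = 1 (odd): ∫ x^1 ρ_sc = 0 (vanishes)
  i = 2 (even): a_2 · C_{1} = -3 · 1 = -3
  i = 3 (odd): ∫ x^3 ρ_sc = 0 (vanishes)
  i = 4 (even): a_4 · C_{2} = 5 · 2 = 10
  i = 5 (odd): ∫ x^5 ρ_sc = 0 (vanishes)

Summing the contributions: ∫_{−2}^{2} p(x) ρ_sc(x) dx = (-3) + (-3) + 10 = 4.


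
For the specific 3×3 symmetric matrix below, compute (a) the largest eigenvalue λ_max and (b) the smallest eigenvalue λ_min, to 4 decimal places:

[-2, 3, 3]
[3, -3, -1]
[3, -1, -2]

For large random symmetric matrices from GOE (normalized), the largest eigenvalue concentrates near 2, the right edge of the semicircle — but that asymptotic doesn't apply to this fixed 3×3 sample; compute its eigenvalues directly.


Since M is real symmetric, all three eigenvalues are real; they are the roots of det(λI − M) = λ³ − (tr M) λ² + s λ − det M, where s is the sum of the principal 2×2 minors.
tr M = -2 + (-3) + (-2) = -7.
s = ((-2)·(-3) − 3²) + ((-2)·(-2) − 3²) + ((-3)·(-2) − (-1)²) = -3 + (-5) + 5 = -3.
det M (expand along row 1) = (-2)·5 − 3·(-3) + 3·6 = 17.
Characteristic polynomial: λ³ + 7λ² − 3λ − 17 = 0.
Substitute λ = y + (tr M)/3 = y − 2.333333 to remove the quadratic term: y³ + p·y + q = 0 with p = s − (tr M)²/3 = -19.333333 and q = −2(tr M)³/27 + (tr M)·s/3 − det M = 15.407407.
Three real roots ⇒ use the trigonometric (Viète) form: r = 2√(−p/3) = 5.077182, φ = arccos(3q/(p·r)) = arccos(-0.470892) = 2.061098 rad.
y_k = r·cos(φ/3 − 2πk/3) for k = 0, 1, 2 gives y = 3.925329, 0.826095, -4.751424.
λ_k = y_k − 2.333333 gives λ = 1.5920, -1.5072, -7.0848 (check: the sum is -7.0000 = tr M).

Hence λ_max = 1.5920 and λ_min = -7.0848.


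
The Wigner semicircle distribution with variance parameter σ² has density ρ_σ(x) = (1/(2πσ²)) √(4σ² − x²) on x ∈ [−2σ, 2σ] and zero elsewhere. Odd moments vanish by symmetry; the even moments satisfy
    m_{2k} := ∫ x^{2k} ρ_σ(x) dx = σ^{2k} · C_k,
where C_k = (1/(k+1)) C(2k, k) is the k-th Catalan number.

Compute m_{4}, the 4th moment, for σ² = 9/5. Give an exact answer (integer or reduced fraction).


By the scaled semicircle moment identity, m_{2k} = σ^{2k} · C_k with k = 2.
C_2 = (1/(k+1)) · C(2k, k) = (1/3) · C(4, 2) = (1/3) · 6 = 2.
σ^{2k} = (σ²)^k = (9/5)^2 = 81/25.

Therefore m_{4} = σ^{4} · C_2 = (81/25) · 2 = 162/25.


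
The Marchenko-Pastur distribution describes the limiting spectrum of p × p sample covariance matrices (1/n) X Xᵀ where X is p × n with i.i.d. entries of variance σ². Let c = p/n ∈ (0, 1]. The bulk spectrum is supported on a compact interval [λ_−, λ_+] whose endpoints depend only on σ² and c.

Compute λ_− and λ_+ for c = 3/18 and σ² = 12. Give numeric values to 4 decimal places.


c = 3/18 = 0.166667; √c = 0.408248.
λ_− = σ² (1 − √c)² = 12 · (1 − 0.408248)² = 12 · (0.591752)² = 4.202041.
λ_+ = σ² (1 + √c)² = 12 · (1 + 0.408248)² = 12 · (1.408248)² = 23.797959.

Rounded to 4 decimal places: λ_− ≈ 4.2020, λ_+ ≈ 23.7980.


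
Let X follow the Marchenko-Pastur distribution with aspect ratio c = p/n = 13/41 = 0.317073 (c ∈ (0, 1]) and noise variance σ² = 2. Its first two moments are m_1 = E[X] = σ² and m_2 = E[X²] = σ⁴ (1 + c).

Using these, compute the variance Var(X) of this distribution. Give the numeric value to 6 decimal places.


m_1 = E[X] = σ² = 2, so m_1² = 4.
m_2 = E[X²] = σ⁴ (1 + c) = 4 · (1 + 0.317073) = 4 · 1.317073 = 5.268293.
(Note m_2 − m_1² simplifies to c · σ⁴ = 0.317073 · 4.)

Var(X) = m_2 − m_1² = 5.268293 − 4 = 1.268293.


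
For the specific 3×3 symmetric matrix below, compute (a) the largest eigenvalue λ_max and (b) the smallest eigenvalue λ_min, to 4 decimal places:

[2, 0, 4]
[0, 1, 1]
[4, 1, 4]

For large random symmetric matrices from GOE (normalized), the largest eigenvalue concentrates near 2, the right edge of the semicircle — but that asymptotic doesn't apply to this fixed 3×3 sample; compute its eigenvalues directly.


Since M is real symmetric, all three eigenvalues are real; they are the roots of det(λI − M) = λ³ − (tr M) λ² + s λ − det M, where s is the sum of the principal 2×2 minors.
tr M = 2 + 1 + 4 = 7.
s = (2·1 − 0²) + (2·4 − 4²) + (1·4 − 1²) = 2 + (-8) + 3 = -3.
det M (expand along row 1) = 2·3 − 0·(-4) + 4·(-4) = -10.
Characteristic polynomial: λ³ − 7λ² − 3λ + 10 = 0.
Substitute λ = y + (tr M)/3 = y + 2.333333 to remove the quadratic term: y³ + p·y + q = 0 with p = s − (tr M)²/3 = -19.333333 and q = −2(tr M)³/27 + (tr M)·s/3 − det M = -22.407407.
Three real roots ⇒ use the trigonometric (Viète) form: r = 2√(−p/3) = 5.077182, φ = arccos(3q/(p·r)) = arccos(0.684831) = 0.816425 rad.
y_k = r·cos(φ/3 − 2πk/3) for k = 0, 1, 2 gives y = 4.890329, -1.263282, -3.627047.
λ_k = y_k + 2.333333 gives λ = 7.2237, 1.0701, -1.2937 (check: the sum is 7.0000 = tr M).

Hence λ_max = 7.2237 and λ_min = -1.2937.


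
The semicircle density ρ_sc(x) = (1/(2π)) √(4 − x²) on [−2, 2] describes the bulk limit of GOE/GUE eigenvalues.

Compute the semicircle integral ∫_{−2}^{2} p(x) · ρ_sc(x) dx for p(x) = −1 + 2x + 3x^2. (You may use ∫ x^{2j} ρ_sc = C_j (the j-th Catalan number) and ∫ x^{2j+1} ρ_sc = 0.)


Write p(x) = Σ a_i x^i, split into monomials and integrate each against ρ_sc separately.
Using ∫ x^{2j} ρ_sc = C_j = (1/(j+1)) C(2j, j) (Catalan numbers) and ∫ x^{2j+1} ρ_sc = 0 (odd monomials vanish by symmetry):
  i = 0 (even): a_0 · C_{0} = -1 · 1 = -1
  i = 1 (odd): ∫ x^1 ρ_sc = 0 (vanishes)
  i = 2 (even): a_2 · C_{1} = 3 · 1 = 3

Summing the contributions: ∫_{−2}^{2} p(x) ρ_sc(x) dx = (-1) + 3 = 2.


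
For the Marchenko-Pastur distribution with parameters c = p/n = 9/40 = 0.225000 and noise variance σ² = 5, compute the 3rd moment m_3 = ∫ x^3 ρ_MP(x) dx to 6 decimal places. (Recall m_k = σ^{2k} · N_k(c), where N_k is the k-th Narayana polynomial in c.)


E[X³] = σ⁶ (1 + 3c + c²) (third MP moment). With σ² = 5 (so σ⁶ = 125) and c = 9/40 = 0.225000: E[X³] = 125 · (1 + 3·0.225000 + (0.225000)²) = 125 · 1.725625.

So E[X^3] = 215.703125.


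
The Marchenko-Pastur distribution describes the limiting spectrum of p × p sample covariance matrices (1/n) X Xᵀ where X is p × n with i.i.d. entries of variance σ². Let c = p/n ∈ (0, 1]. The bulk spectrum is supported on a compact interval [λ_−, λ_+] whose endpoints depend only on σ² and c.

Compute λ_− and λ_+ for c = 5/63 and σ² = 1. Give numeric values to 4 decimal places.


c = 5/63 = 0.079365; √c = 0.281718.
λ_− = σ² (1 − √c)² = 1 · (1 − 0.281718)² = 1 · (0.718282)² = 0.515929.
λ_+ = σ² (1 + √c)² = 1 · (1 + 0.281718)² = 1 · (1.281718)² = 1.642801.

Rounded to 4 decimal places: λ_− ≈ 0.5159, λ_+ ≈ 1.6428.


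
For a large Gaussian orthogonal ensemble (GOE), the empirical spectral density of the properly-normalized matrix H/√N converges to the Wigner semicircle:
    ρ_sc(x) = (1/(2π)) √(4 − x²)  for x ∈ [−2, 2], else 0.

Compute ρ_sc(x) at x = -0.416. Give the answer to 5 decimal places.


ρ_sc(x) = (1/(2π)) √(4 − x²). With x = -0.416:
  4 − x² = 4 − (-0.416)² = 4 − 0.173056 = 3.826944.
  √(4 − x²) = 1.956258.
  1/(2π) = 0.159155.
  ρ_sc(-0.416) = 0.159155 · 1.956258 = 0.311348.

Rounded to 5 decimal places: ρ_sc(-0.416) ≈ 0.31135.


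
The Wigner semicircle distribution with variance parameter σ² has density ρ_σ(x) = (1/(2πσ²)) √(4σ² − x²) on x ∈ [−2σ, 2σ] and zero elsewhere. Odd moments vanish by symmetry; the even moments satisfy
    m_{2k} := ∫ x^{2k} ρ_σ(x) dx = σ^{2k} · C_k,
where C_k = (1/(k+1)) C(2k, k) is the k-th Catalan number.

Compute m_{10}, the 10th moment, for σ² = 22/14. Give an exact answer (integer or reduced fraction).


By the scaled semicircle moment identity, m_{2k} = σ^{2k} · C_k with k = 5.
C_5 = (1/(k+1)) · C(2k, k) = (1/6) · C(10, 5) = (1/6) · 252 = 42.
σ^{2k} = (σ²)^k = (22/14)^5 = 161051/16807.

Therefore m_{10} = σ^{10} · C_5 = (161051/16807) · 42 = 966306/2401.


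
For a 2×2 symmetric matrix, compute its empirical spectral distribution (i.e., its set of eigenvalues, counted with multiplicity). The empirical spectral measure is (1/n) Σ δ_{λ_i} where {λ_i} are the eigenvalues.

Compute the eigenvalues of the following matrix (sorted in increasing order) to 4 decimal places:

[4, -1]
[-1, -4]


Since M is real symmetric, both eigenvalues are real; they are the roots of det(λI − M) = λ² − (tr M) λ + det M.
tr M = 4 + (-4) = 0.
det M = 4·(-4) − (-1)² = -16 − 1 = -17.
Characteristic polynomial: λ² − 17 = 0.
Discriminant Δ = (tr M)² − 4·det M = 0 − (-68) = 68; √Δ = 8.246211.
λ = (tr M ± √Δ)/2 = (0 ± 8.246211)/2, giving (tr M − √Δ)/2 = -4.1231 and (tr M + √Δ)/2 = 4.1231.

Eigenvalues sorted in increasing order: [-4.1231, 4.1231].


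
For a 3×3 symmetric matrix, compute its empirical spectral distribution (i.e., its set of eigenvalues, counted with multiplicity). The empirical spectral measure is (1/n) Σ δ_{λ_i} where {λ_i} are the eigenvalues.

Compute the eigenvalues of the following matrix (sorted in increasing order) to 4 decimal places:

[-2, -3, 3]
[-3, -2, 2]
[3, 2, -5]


Since M is real symmetric, all three eigenvalues are real; they are the roots of det(λI − M) = λ³ − (tr M) λ² + s λ − det M, where s is the sum of the principal 2×2 minors.
tr M = -2 + (-2) + (-5) = -9.
s = ((-2)·(-2) − (-3)²) + ((-2)·(-5) − 3²) + ((-2)·(-5) − 2²) = -5 + 1 + 6 = 2.
det M (expand along row 1) = (-2)·6 − (-3)·9 + 3·0 = 15.
Characteristic polynomial: λ³ + 9λ² + 2λ − 15 = 0.
Substitute λ = y + (tr M)/3 = y − 3.000000 to remove the quadratic term: y³ + p·y + q = 0 with p = s − (tr M)²/3 = -25.000000 and q = −2(tr M)³/27 + (tr M)·s/3 − det M = 33.000000.
Three real roots ⇒ use the trigonometric (Viète) form: r = 2√(−p/3) = 5.773503, φ = arccos(3q/(p·r)) = arccos(-0.685892) = 2.326625 rad.
y_k = r·cos(φ/3 − 2πk/3) for k = 0, 1, 2 gives y = 4.122523, 1.439254, -5.561776.
λ_k = y_k − 3.000000 gives λ = 1.1225, -1.5607, -8.5618 (check: the sum is -9.0000 = tr M).

Eigenvalues sorted in increasing order: [-8.5618, -1.5607, 1.1225].


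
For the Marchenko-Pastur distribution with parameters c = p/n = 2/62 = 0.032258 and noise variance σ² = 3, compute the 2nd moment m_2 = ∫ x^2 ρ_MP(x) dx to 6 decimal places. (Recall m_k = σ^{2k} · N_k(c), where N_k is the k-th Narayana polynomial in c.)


E[X²] = σ⁴ (1 + c) (second MP moment). With σ² = 3 (so σ⁴ = 9) and c = 2/62 = 0.032258: E[X²] = 9 · (1 + 0.032258) = 9 · 1.032258.

So E[X^2] = 9.290323.


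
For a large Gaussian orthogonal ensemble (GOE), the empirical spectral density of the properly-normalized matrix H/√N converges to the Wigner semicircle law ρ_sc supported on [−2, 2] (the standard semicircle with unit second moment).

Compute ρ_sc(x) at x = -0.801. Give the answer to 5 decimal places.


ρ_sc(x) = (1/(2π)) √(4 − x²). With x = -0.801:
  4 − x² = 4 − (-0.801)² = 4 − 0.641601 = 3.358399.
  √(4 − x²) = 1.832594.
  1/(2π) = 0.159155.
  ρ_sc(-0.801) = 0.159155 · 1.832594 = 0.291666.

Rounded to 5 decimal places: ρ_sc(-0.801) ≈ 0.29167.


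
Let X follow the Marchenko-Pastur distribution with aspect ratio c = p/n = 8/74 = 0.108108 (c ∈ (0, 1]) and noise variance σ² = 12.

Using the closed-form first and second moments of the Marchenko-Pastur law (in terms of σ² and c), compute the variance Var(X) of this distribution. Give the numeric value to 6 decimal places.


Recall the MP moments m_1 = E[X] = σ² and m_2 = E[X²] = σ⁴ (1 + c).
m_1 = E[X] = σ² = 12, so m_1² = 144.
m_2 = E[X²] = σ⁴ (1 + c) = 144 · (1 + 0.108108) = 144 · 1.108108 = 159.567568.
(Note m_2 − m_1² simplifies to c · σ⁴ = 0.108108 · 144.)

Var(X) = m_2 − m_1² = 159.567568 − 144 = 15.567568.


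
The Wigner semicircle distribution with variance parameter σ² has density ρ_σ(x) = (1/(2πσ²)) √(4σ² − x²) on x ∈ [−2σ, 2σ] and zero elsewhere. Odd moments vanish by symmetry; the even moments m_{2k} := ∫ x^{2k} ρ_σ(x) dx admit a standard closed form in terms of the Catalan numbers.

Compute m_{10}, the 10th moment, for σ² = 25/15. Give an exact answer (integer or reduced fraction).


By the scaled semicircle moment identity, m_{2k} = σ^{2k} · C_k with k = 5.
C_5 = (1/(k+1)) · C(2k, k) = (1/6) · C(10, 5) = (1/6) · 252 = 42.
σ^{2k} = (σ²)^k = (25/15)^5 = 3125/243.

Therefore m_{10} = σ^{10} · C_5 = (3125/243) · 42 = 43750/81.


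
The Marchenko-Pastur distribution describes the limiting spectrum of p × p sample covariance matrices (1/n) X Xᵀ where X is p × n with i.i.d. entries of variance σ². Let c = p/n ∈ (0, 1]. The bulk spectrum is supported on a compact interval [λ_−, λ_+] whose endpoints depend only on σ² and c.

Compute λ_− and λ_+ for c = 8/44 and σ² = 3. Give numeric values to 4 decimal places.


c = 8/44 = 0.181818; √c = 0.426401.
λ_− = σ² (1 − √c)² = 3 · (1 − 0.426401)² = 3 · (0.573599)² = 0.987046.
λ_+ = σ² (1 + √c)² = 3 · (1 + 0.426401)² = 3 · (1.426401)² = 6.103863.

Rounded to 4 decimal places: λ_− ≈ 0.9870, λ_+ ≈ 6.1039.


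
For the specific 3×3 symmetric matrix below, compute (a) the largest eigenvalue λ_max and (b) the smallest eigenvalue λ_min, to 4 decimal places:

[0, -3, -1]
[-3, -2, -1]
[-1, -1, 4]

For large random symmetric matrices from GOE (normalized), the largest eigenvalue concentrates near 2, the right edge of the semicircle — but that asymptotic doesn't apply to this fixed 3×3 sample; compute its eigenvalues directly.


Since M is real symmetric, all three eigenvalues are real; they are the roots of det(λI − M) = λ³ − (tr M) λ² + s λ − det M, where s is the sum of the principal 2×2 minors.
tr M = 0 + (-2) + 4 = 2.
s = (0·(-2) − (-3)²) + (0·4 − (-1)²) + ((-2)·4 − (-1)²) = -9 + (-1) + (-9) = -19.
det M (expand along row 1) = 0·(-9) − (-3)·(-13) + (-1)·1 = -40.
Characteristic polynomial: λ³ − 2λ² − 19λ + 40 = 0.
Substitute λ = y + (tr M)/3 = y + 0.666667 to remove the quadratic term: y³ + p·y + q = 0 with p = s − (tr M)²/3 = -20.333333 and q = −2(tr M)³/27 + (tr M)·s/3 − det M = 26.740741.
Three real roots ⇒ use the trigonometric (Viète) form: r = 2√(−p/3) = 5.206833, φ = arccos(3q/(p·r)) = arccos(-0.757726) = 2.430618 rad.
y_k = r·cos(φ/3 − 2πk/3) for k = 0, 1, 2 gives y = 3.589326, 1.471970, -5.061295.
λ_k = y_k + 0.666667 gives λ = 4.2560, 2.1386, -4.3946 (check: the sum is 2.0000 = tr M).

Hence λ_max = 4.2560 and λ_min = -4.3946.


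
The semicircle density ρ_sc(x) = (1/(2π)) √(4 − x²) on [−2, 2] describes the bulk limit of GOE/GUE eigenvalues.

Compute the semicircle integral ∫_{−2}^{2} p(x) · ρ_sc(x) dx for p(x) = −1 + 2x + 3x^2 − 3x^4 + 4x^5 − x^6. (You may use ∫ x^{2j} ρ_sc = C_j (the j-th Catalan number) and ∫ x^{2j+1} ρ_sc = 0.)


Write p(x) = Σ a_i x^i, split into monomials and integrate each against ρ_sc separately.
Using ∫ x^{2j} ρ_sc = C_j = (1/(j+1)) C(2j, j) (Catalan numbers) and ∫ x^{2j+1} ρ_sc = 0 (odd monomials vanish by symmetry):
  i = 0 (even): a_0 · C_{0} = -1 · 1 = -1
  i = 1 (odd): ∫ x^1 ρ_sc = 0 (vanishes)
  i = 2 (even): a_2 · C_{1} = 3 · 1 = 3
  i = 4 (even): a_4 · C_{2} = -3 · 2 = -6
  i = 5 (odd): ∫ x^5 ρ_sc = 0 (vanishes)
  i = 6 (even): a_6 · C_{3} = -1 · 5 = -5

Summing the contributions: ∫_{−2}^{2} p(x) ρ_sc(x) dx = (-1) + 3 + (-6) + (-5) = -9.


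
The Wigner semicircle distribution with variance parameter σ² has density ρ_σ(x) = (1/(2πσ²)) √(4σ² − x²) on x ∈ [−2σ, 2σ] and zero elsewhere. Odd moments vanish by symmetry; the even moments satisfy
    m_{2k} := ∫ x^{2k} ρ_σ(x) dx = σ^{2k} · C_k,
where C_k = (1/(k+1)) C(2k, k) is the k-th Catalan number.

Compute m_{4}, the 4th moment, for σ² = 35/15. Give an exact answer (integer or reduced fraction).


By the scaled semicircle moment identity, m_{2k} = σ^{2k} · C_k with k = 2.
C_2 = (1/(k+1)) · C(2k, k) = (1/3) · C(4, 2) = (1/3) · 6 = 2.
σ^{2k} = (σ²)^k = (35/15)^2 = 49/9.

Therefore m_{4} = σ^{4} · C_2 = (49/9) · 2 = 98/9.


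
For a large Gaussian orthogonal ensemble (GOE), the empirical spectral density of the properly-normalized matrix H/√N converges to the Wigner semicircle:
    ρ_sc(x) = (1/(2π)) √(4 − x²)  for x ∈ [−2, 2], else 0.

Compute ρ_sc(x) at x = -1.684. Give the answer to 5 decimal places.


ρ_sc(x) = (1/(2π)) √(4 − x²). With x = -1.684:
  4 − x² = 4 − (-1.684)² = 4 − 2.835856 = 1.164144.
  √(4 − x²) = 1.078955.
  1/(2π) = 0.159155.
  ρ_sc(-1.684) = 0.159155 · 1.078955 = 0.171721.

Rounded to 5 decimal places: ρ_sc(-1.684) ≈ 0.17172.


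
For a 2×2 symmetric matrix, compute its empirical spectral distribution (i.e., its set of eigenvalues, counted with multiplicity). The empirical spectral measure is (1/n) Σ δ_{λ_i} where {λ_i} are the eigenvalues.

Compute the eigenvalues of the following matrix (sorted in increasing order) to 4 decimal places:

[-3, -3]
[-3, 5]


Since M is real symmetric, both eigenvalues are real; they are the roots of det(λI − M) = λ² − (tr M) λ + det M.
tr M = -3 + 5 = 2.
det M = (-3)·5 − (-3)² = -15 − 9 = -24.
Characteristic polynomial: λ² − 2λ − 24 = 0.
Discriminant Δ = (tr M)² − 4·det M = 4 − (-96) = 100; √Δ = 10.000000.
λ = (tr M ± √Δ)/2 = (2 ± 10.000000)/2, giving (tr M − √Δ)/2 = -4.0000 and (tr M + √Δ)/2 = 6.0000.

Eigenvalues sorted in increasing order: [-4.0000, 6.0000].


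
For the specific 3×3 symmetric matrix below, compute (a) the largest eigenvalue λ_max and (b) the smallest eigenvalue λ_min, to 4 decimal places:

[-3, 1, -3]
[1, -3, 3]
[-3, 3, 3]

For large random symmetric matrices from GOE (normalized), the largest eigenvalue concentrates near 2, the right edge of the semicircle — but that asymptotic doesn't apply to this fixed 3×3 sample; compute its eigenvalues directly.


Since M is real symmetric, all three eigenvalues are real; they are the roots of det(λI − M) = λ³ − (tr M) λ² + s λ − det M, where s is the sum of the principal 2×2 minors.
tr M = -3 + (-3) + 3 = -3.
s = ((-3)·(-3) − 1²) + ((-3)·3 − (-3)²) + ((-3)·3 − 3²) = 8 + (-18) + (-18) = -28.
det M (expand along row 1) = (-3)·(-18) − 1·12 + (-3)·(-6) = 60.
Characteristic polynomial: λ³ + 3λ² − 28λ − 60 = 0.
Substitute λ = y + (tr M)/3 = y − 1.000000 to remove the quadratic term: y³ + p·y + q = 0 with p = s − (tr M)²/3 = -31.000000 and q = −2(tr M)³/27 + (tr M)·s/3 − det M = -30.000000.
Three real roots ⇒ use the trigonometric (Viète) form: r = 2√(−p/3) = 6.429101, φ = arccos(3q/(p·r)) = arccos(0.451576) = 1.102266 rad.
y_k = r·cos(φ/3 − 2πk/3) for k = 0, 1, 2 gives y = 6.000000, -1.000000, -5.000000.
λ_k = y_k − 1.000000 gives λ = 5.0000, -2.0000, -6.0000 (check: the sum is -3.0000 = tr M).

Hence λ_max = 5.0000 and λ_min = -6.0000.


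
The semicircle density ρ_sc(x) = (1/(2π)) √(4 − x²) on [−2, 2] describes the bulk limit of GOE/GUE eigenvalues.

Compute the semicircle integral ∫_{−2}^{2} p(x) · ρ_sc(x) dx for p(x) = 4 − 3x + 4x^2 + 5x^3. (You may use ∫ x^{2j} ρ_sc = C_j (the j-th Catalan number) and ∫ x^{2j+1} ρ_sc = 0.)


Write p(x) = Σ a_i x^i, split into monomials and integrate each against ρ_sc separately.
Using ∫ x^{2j} ρ_sc = C_j = (1/(j+1)) C(2j, j) (Catalan numbers) and ∫ x^{2j+1} ρ_sc = 0 (odd monomials vanish by symmetry):
  i = 0 (even): a_0 · C_{0} = 4 · 1 = 4
  i = 1 (odd): ∫ x^1 ρ_sc = 0 (vanishes)
  i = 2 (even): a_2 · C_{1} = 4 · 1 = 4
  i = 3 (odd): ∫ x^3 ρ_sc = 0 (vanishes)

Summing the contributions: ∫_{−2}^{2} p(x) ρ_sc(x) dx = 4 + 4 = 8.


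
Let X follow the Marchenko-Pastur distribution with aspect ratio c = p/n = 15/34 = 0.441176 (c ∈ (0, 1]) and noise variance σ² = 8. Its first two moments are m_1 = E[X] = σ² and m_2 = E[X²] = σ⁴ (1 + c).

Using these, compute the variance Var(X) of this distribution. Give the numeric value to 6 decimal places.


m_1 = E[X] = σ² = 8, so m_1² = 64.
m_2 = E[X²] = σ⁴ (1 + c) = 64 · (1 + 0.441176) = 64 · 1.441176 = 92.235294.
(Note m_2 − m_1² simplifies to c · σ⁴ = 0.441176 · 64.)

Var(X) = m_2 − m_1² = 92.235294 − 64 = 28.235294.


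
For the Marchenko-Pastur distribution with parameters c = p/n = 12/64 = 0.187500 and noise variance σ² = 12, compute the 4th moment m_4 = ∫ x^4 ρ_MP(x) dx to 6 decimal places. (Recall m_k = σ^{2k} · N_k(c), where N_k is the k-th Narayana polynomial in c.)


E[X⁴] = σ⁸ (1 + 6c + 6c² + c³) (fourth MP moment). With σ² = 12 (so σ⁸ = 20736) and c = 12/64 = 0.187500: E[X⁴] = 20736 · (1 + 6·0.187500 + 6·(0.187500)² + (0.187500)³) = 20736 · 2.342529.

So E[X^4] = 48574.687500.


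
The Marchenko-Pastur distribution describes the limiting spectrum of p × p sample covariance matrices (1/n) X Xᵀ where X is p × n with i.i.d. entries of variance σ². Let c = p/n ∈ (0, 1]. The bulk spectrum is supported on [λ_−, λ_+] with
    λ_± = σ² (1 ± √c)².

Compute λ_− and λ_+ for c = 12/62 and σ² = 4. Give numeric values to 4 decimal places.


c = 12/62 = 0.193548; √c = 0.439941.
λ_− = σ² (1 − √c)² = 4 · (1 − 0.439941)² = 4 · (0.560059)² = 1.254663.
λ_+ = σ² (1 + √c)² = 4 · (1 + 0.439941)² = 4 · (1.439941)² = 8.293724.

Rounded to 4 decimal places: λ_− ≈ 1.2547, λ_+ ≈ 8.2937.


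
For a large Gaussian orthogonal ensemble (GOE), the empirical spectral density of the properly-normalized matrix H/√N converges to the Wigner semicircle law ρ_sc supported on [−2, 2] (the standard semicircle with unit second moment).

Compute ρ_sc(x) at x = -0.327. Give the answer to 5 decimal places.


ρ_sc(x) = (1/(2π)) √(4 − x²). With x = -0.327:
  4 − x² = 4 − (-0.327)² = 4 − 0.106929 = 3.893071.
  √(4 − x²) = 1.973087.
  1/(2π) = 0.159155.
  ρ_sc(-0.327) = 0.159155 · 1.973087 = 0.314026.

Rounded to 5 decimal places: ρ_sc(-0.327) ≈ 0.31403.


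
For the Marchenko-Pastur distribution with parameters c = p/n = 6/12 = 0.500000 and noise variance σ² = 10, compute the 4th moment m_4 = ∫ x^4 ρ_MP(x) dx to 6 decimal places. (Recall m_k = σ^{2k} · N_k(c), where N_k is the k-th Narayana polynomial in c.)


E[X⁴] = σ⁸ (1 + 6c + 6c² + c³) (fourth MP moment). With σ² = 10 (so σ⁸ = 10000) and c = 6/12 = 0.500000: E[X⁴] = 10000 · (1 + 6·0.500000 + 6·(0.500000)² + (0.500000)³) = 10000 · 5.625000.

So E[X^4] = 56250.000000.


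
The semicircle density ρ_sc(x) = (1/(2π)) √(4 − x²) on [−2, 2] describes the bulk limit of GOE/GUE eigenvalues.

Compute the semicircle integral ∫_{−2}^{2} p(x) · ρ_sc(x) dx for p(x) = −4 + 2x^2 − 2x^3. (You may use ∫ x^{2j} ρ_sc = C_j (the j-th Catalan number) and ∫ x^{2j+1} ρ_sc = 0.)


Write p(x) = Σ a_i x^i, split into monomials and integrate each against ρ_sc separately.
Using ∫ x^{2j} ρ_sc = C_j = (1/(j+1)) C(2j, j) (Catalan numbers) and ∫ x^{2j+1} ρ_sc = 0 (odd monomials vanish by symmetry):
  i = 0 (even): a_0 · C_{0} = -4 · 1 = -4
  i = 2 (even): a_2 · C_{1} = 2 · 1 = 2
  i = 3 (odd): ∫ x^3 ρ_sc = 0 (vanishes)

Summing the contributions: ∫_{−2}^{2} p(x) ρ_sc(x) dx = (-4) + 2 = -2.


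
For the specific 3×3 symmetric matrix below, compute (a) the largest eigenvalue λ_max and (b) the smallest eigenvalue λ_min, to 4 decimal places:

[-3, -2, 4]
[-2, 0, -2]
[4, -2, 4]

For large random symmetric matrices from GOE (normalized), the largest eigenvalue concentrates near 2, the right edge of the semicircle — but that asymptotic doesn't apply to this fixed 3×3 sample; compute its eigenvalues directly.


Since M is real symmetric, all three eigenvalues are real; they are the roots of det(λI − M) = λ³ − (tr M) λ² + s λ − det M, where s is the sum of the principal 2×2 minors.
tr M = -3 + 0 + 4 = 1.
s = ((-3)·0 − (-2)²) + ((-3)·4 − 4²) + (0·4 − (-2)²) = -4 + (-28) + (-4) = -36.
det M (expand along row 1) = (-3)·(-4) − (-2)·0 + 4·4 = 28.
Characteristic polynomial: λ³ − λ² − 36λ − 28 = 0.
Substitute λ = y + (tr M)/3 = y + 0.333333 to remove the quadratic term: y³ + p·y + q = 0 with p = s − (tr M)²/3 = -36.333333 and q = −2(tr M)³/27 + (tr M)·s/3 − det M = -40.074074.
Three real roots ⇒ use the trigonometric (Viète) form: r = 2√(−p/3) = 6.960204, φ = arccos(3q/(p·r)) = arccos(0.475398) = 1.075380 rad.
y_k = r·cos(φ/3 − 2πk/3) for k = 0, 1, 2 gives y = 6.517802, -1.144183, -5.373618.
λ_k = y_k + 0.333333 gives λ = 6.8511, -0.8108, -5.0403 (check: the sum is 1.0000 = tr M).

Hence λ_max = 6.8511 and λ_min = -5.0403.


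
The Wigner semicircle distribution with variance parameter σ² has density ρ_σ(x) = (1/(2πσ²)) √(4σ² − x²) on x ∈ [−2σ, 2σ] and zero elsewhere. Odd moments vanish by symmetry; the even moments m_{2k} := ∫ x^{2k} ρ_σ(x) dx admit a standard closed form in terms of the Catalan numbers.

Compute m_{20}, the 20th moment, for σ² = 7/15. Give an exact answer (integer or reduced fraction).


By the scaled semicircle moment identity, m_{2k} = σ^{2k} · C_k with k = 10.
C_10 = (1/(k+1)) · C(2k, k) = (1/11) · C(20, 10) = (1/11) · 184756 = 16796.
σ^{2k} = (σ²)^k = (7/15)^10 = 282475249/576650390625.

Therefore m_{20} = σ^{20} · C_10 = (282475249/576650390625) · 16796 = 4744454282204/576650390625.


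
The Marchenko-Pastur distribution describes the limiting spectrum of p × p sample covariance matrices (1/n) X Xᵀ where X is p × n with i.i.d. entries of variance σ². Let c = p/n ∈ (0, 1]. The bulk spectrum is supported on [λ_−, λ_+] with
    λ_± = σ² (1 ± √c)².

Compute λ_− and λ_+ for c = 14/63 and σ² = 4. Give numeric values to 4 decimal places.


c = 14/63 = 0.222222; √c = 0.471405.
λ_− = σ² (1 − √c)² = 4 · (1 − 0.471405)² = 4 · (0.528595)² = 1.117653.
λ_+ = σ² (1 + √c)² = 4 · (1 + 0.471405)² = 4 · (1.471405)² = 8.660125.

Rounded to 4 decimal places: λ_− ≈ 1.1177, λ_+ ≈ 8.6601.


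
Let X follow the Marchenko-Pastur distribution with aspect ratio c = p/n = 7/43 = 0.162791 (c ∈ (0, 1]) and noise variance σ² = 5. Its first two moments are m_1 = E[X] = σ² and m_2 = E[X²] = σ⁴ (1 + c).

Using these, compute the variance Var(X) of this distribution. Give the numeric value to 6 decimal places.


m_1 = E[X] = σ² = 5, so m_1² = 25.
m_2 = E[X²] = σ⁴ (1 + c) = 25 · (1 + 0.162791) = 25 · 1.162791 = 29.069767.
(Note m_2 − m_1² simplifies to c · σ⁴ = 0.162791 · 25.)

Var(X) = m_2 − m_1² = 29.069767 − 25 = 4.069767.


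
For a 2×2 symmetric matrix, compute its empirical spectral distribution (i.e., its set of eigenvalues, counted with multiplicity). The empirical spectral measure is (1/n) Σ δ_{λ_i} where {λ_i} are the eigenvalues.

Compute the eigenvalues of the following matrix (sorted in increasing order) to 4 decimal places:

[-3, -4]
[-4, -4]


Since M is real symmetric, both eigenvalues are real; they are the roots of det(λI − M) = λ² − (tr M) λ + det M.
tr M = -3 + (-4) = -7.
det M = (-3)·(-4) − (-4)² = 12 − 16 = -4.
Characteristic polynomial: λ² + 7λ − 4 = 0.
Discriminant Δ = (tr M)² − 4·det M = 49 − (-16) = 65; √Δ = 8.062258.
λ = (tr M ± √Δ)/2 = (-7 ± 8.062258)/2, giving (tr M − √Δ)/2 = -7.5311 and (tr M + √Δ)/2 = 0.5311.

Eigenvalues sorted in increasing order: [-7.5311, 0.5311].


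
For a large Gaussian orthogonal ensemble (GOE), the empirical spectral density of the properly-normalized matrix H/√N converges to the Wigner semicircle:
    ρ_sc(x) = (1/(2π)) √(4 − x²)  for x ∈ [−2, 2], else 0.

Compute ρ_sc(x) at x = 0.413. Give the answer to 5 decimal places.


ρ_sc(x) = (1/(2π)) √(4 − x²). With x = 0.413:
  4 − x² = 4 − (0.413)² = 4 − 0.170569 = 3.829431.
  √(4 − x²) = 1.956893.
  1/(2π) = 0.159155.
  ρ_sc(0.413) = 0.159155 · 1.956893 = 0.311449.

Rounded to 5 decimal places: ρ_sc(0.413) ≈ 0.31145.


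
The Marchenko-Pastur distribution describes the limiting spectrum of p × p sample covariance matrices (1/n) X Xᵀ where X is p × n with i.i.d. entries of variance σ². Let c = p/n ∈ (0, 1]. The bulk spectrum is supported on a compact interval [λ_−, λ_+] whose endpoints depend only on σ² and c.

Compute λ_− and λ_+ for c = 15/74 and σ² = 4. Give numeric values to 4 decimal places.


c = 15/74 = 0.202703; √c = 0.450225.
λ_− = σ² (1 − √c)² = 4 · (1 − 0.450225)² = 4 · (0.549775)² = 1.209009.
λ_+ = σ² (1 + √c)² = 4 · (1 + 0.450225)² = 4 · (1.450225)² = 8.412612.

Rounded to 4 decimal places: λ_− ≈ 1.2090, λ_+ ≈ 8.4126.


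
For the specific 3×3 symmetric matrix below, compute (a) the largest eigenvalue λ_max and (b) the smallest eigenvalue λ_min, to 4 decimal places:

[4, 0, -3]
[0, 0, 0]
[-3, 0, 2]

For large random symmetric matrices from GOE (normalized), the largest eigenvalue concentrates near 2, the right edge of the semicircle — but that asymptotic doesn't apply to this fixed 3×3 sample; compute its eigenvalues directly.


Since M is real symmetric, all three eigenvalues are real; they are the roots of det(λI − M) = λ³ − (tr M) λ² + s λ − det M, where s is the sum of the principal 2×2 minors.
tr M = 4 + 0 + 2 = 6.
s = (4·0 − 0²) + (4·2 − (-3)²) + (0·2 − 0²) = 0 + (-1) + 0 = -1.
det M (expand along row 1) = 4·0 − 0·0 + (-3)·0 = 0.
Characteristic polynomial: λ³ − 6λ² − λ = 0.
Substitute λ = y + (tr M)/3 = y + 2.000000 to remove the quadratic term: y³ + p·y + q = 0 with p = s − (tr M)²/3 = -13.000000 and q = −2(tr M)³/27 + (tr M)·s/3 − det M = -18.000000.
Three real roots ⇒ use the trigonometric (Viète) form: r = 2√(−p/3) = 4.163332, φ = arccos(3q/(p·r)) = arccos(0.997722) = 0.067517 rad.
y_k = r·cos(φ/3 − 2πk/3) for k = 0, 1, 2 gives y = 4.162278, -2.000000, -2.162278.
λ_k = y_k + 2.000000 gives λ = 6.1623, 0.0000, -0.1623 (check: the sum is 6.0000 = tr M).

Hence λ_max = 6.1623 and λ_min = -0.1623.


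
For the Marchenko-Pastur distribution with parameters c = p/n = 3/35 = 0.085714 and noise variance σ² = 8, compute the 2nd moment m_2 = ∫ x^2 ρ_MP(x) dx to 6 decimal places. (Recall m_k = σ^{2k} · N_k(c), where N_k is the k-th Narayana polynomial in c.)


E[X²] = σ⁴ (1 + c) (second MP moment). With σ² = 8 (so σ⁴ = 64) and c = 3/35 = 0.085714: E[X²] = 64 · (1 + 0.085714) = 64 · 1.085714.

So E[X^2] = 69.485714.


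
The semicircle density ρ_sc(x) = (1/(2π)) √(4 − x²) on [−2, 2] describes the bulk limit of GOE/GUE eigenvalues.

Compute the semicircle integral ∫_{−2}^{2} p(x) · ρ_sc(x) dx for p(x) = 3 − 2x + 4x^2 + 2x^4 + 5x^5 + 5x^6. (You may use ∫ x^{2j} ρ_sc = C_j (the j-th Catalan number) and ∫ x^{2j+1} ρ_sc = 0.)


Write p(x) = Σ a_i x^i, split into monomials and integrate each against ρ_sc separately.
Using ∫ x^{2j} ρ_sc = C_j = (1/(j+1)) C(2j, j) (Catalan numbers) and ∫ x^{2j+1} ρ_sc = 0 (odd monomials vanish by symmetry):
  i = 0 (even): a_0 · C_{0} = 3 · 1 = 3
  i = 1 (odd): ∫ x^1 ρ_sc = 0 (vanishes)
  i = 2 (even): a_2 · C_{1} = 4 · 1 = 4
  i = 4 (even): a_4 · C_{2} = 2 · 2 = 4
  i = 5 (odd): ∫ x^5 ρ_sc = 0 (vanishes)
  i = 6 (even): a_6 · C_{3} = 5 · 5 = 25

Summing the contributions: ∫_{−2}^{2} p(x) ρ_sc(x) dx = 3 + 4 + 4 + 25 = 36.


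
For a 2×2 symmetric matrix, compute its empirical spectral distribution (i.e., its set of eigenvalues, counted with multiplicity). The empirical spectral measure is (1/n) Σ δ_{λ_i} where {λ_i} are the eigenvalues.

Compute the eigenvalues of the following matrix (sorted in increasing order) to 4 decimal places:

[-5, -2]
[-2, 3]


Since M is real symmetric, both eigenvalues are real; they are the roots of det(λI − M) = λ² − (tr M) λ + det M.
tr M = -5 + 3 = -2.
det M = (-5)·3 − (-2)² = -15 − 4 = -19.
Characteristic polynomial: λ² + 2λ − 19 = 0.
Discriminant Δ = (tr M)² − 4·det M = 4 − (-76) = 80; √Δ = 8.944272.
λ = (tr M ± √Δ)/2 = (-2 ± 8.944272)/2, giving (tr M − √Δ)/2 = -5.4721 and (tr M + √Δ)/2 = 3.4721.

Eigenvalues sorted in increasing order: [-5.4721, 3.4721].
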